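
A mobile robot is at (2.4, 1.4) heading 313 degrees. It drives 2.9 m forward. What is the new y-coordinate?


y_new = y0 + d*sin(theta)
= 1.4 + 2.9*sin(313)
= 1.4 + -2.1209
= -0.7209


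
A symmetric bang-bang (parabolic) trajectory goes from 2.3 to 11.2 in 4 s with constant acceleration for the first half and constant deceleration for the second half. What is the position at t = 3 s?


Symmetric rest-to-rest: each phase covers (pf-p0)/2 in time T/2. 0.5*a*(T/2)^2 = (pf-p0)/2 => a = 4*(pf-p0)/T^2
a = 4*(11.2-2.3)/4^2 = 2.225
t = 3 is in the deceleration phase (t > T/2).
p = pf - 0.5*a*(T-t)^2 = 11.2 - 0.5*2.225*1^2
= 10.0875


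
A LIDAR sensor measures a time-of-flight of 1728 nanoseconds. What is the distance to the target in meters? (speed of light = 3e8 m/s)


tof = 1728 ns = 1.728e-06 s
dist = c * tof / 2
= 3e8 * 1.728e-06 / 2
= 259.2 m


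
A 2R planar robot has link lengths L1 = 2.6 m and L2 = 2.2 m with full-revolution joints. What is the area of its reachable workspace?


r_max = L1 + L2 = 4.8 m
r_min = |L1 - L2| = 0.4 m
Area = pi*(r_max^2 - r_min^2)
= pi*(23.04 - 0.16)
= pi * 22.88
= 71.8796 m^2


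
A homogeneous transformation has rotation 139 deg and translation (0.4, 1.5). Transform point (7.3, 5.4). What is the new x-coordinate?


x' = cos(theta)*px - sin(theta)*py + tx
= -0.7547*7.3 - 0.6561*5.4 + 0.4
= -8.6521


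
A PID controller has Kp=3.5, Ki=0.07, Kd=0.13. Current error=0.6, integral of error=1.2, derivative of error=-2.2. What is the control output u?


u = Kp*e + Ki*int(e) + Kd*de/dt
= 3.5*0.6 + 0.07*1.2 + 0.13*(-2.2)
= 2.1 + 0.084 + -0.286
= 1.898


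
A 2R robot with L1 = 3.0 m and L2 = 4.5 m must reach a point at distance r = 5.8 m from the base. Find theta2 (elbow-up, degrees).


cos(theta2) = (r^2 - L1^2 - L2^2) / (2*L1*L2)
cos(theta2) = (33.64 - 9.0 - 20.25) / 27.0
cos(theta2) = 0.162593
theta2 = 80.6426 degrees


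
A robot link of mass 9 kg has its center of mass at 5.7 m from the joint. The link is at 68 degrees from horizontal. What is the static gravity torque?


tau = m*g*L*cos(angle)
= 9 * 9.81 * 5.7 * cos(68 deg)
= 9 * 9.81 * 5.7 * 0.3746
= 188.5219 Nm


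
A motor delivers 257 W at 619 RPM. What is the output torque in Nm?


omega = 619 * 2*pi/60 = 64.8215 rad/s
tau = P / omega = 257 / 64.8215
= 3.9647 Nm


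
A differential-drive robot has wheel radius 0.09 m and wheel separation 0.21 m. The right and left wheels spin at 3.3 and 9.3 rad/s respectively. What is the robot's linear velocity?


vR = r*wR = 0.09*3.3 = 0.297 m/s
vL = r*wL = 0.09*9.3 = 0.837 m/s
v = (vR+vL)/2 = 0.567 m/s
omega = (vR-vL)/L = -2.5714 rad/s
linear velocity = 0.567 m/s


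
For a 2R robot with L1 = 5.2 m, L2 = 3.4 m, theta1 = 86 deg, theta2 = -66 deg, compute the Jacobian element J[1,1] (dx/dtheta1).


J[1,1] = -L1*sin(t1) - L2*sin(t1+t2)
= -5.2*sin(86) - 3.4*sin(20)
= -6.3502


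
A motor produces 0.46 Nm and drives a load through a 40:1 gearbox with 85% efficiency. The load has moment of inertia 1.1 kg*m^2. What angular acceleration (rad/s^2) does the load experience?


tau_out = tau_motor * N * eta
= 0.46 * 40 * 0.85 = 15.64 Nm
alpha = tau_out / I = 15.64 / 1.1
= 14.2182 rad/s^2


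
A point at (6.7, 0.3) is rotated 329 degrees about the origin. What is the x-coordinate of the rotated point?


x' = x*cos(theta) - y*sin(theta)
cos(329 deg) = 0.8572, sin(329 deg) = -0.515
x' = 6.7 * 0.8572 - 0.3 * -0.515
= 5.743 - -0.1545
= 5.8975


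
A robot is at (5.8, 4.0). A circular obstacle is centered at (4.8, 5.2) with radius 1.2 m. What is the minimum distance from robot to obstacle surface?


center_dist = sqrt((5.8-4.8)^2 + (4.0-5.2)^2)
= sqrt(1.0 + 1.44)
= 1.562
min_dist = center_dist - radius = 1.562 - 1.2 = 0.362 m


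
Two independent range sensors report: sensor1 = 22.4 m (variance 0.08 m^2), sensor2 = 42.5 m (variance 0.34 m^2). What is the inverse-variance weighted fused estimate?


w1 = (1/var1) / (1/var1 + 1/var2)
   = 12.5 / (12.5 + 2.9412) = 0.8095
w2 = 1 - w1 = 0.1905
fused = w1*s1 + w2*s2 = 18.1333 + 8.0952
= 26.2286 m


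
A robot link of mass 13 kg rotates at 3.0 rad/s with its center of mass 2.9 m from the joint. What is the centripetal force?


F = m * omega^2 * r
= 13 * 3.0^2 * 2.9
= 13 * 9.0 * 2.9
= 339.3 N


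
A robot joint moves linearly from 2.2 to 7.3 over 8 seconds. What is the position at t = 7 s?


s = t/T = 7/8 = 0.875
p(t) = p0 + (pf-p0)*s
= 2.2 + (7.3 - 2.2) * 0.875
= 6.6625


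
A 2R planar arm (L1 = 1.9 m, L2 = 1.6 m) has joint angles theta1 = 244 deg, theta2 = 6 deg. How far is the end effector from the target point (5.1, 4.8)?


End effector via forward kinematics:
x = L1*cos(t1) + L2*cos(t1+t2) = -1.3801
y = L1*sin(t1) + L2*sin(t1+t2) = -3.2112
Distance to target:
d = sqrt((5.1 - -1.3801)^2 + (4.8 - -3.2112)^2)
= sqrt(41.9922 + 64.1796)
= 10.304 m


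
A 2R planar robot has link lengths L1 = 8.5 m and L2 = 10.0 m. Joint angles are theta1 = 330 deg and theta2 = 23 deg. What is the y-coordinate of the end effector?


Convert angles to radians: theta1 = 5.7596, theta2 = 0.4014
y = L1*sin(theta1) + L2*sin(theta1+theta2)
y = -4.25 + -1.2187
y = -5.4687


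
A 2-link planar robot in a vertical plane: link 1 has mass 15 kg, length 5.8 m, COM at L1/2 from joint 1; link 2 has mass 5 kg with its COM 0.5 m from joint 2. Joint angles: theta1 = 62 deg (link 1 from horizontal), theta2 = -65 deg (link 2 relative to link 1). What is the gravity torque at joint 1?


Horizontal distance from joint 1 to link-1 COM:
  x_c1 = (L1/2)*cos(t1) = 2.9 * 0.4695 = 1.3615 m
Horizontal distance from joint 1 to link-2 COM:
  x_c2 = L1*cos(t1) + Lc2*cos(t1+t2)
       = 5.8*0.4695 + 0.5*0.9986 = 3.2222 m
tau1 = m1*g*x_c1 + m2*g*x_c2
     = 15*9.81*1.3615 + 5*9.81*3.2222
     = 200.3399 + 158.0514
     = 358.3913 Nm


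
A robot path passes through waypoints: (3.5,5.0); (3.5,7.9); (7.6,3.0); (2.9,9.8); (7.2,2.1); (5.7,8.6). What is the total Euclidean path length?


Segment lengths:
  seg1 = sqrt((0.0)^2 + (2.9)^2) = 2.9
  seg2 = sqrt((4.1)^2 + (-4.9)^2) = 6.3891
  seg3 = sqrt((-4.7)^2 + (6.8)^2) = 8.2662
  seg4 = sqrt((4.3)^2 + (-7.7)^2) = 8.8193
  seg5 = sqrt((-1.5)^2 + (6.5)^2) = 6.6708
Total = 33.0454


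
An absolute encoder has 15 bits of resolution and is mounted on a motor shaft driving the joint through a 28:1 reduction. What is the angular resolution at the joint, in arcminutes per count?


counts = 2^15 = 32768
effective counts at joint = 32768 * 28 = 917504
resolution = 360*60 / 917504
= 0.0235 arcmin/count


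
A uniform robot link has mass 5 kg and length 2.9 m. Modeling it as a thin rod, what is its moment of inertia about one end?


I = (1/3) * m * L^2
= (1/3) * 5 * 2.9^2
= 0.333333 * 5 * 8.41
= 14.0167 kg*m^2


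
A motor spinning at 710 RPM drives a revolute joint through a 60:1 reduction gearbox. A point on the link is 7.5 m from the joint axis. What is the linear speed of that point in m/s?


omega_motor = 710 * 2*pi/60 = 74.351 rad/s
omega_joint = omega_motor / 60 = 1.2392 rad/s
v = omega_joint * r = 1.2392 * 7.5
= 9.2939 m/s


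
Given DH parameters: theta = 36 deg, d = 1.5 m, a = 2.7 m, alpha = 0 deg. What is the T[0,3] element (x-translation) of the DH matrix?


T[0,3] = a * cos(theta)
= 2.7 * cos(36 deg)
= 2.7 * 0.809
= 2.1843


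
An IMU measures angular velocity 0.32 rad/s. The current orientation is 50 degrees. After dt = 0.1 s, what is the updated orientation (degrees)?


delta_theta = w * dt = 0.32 * 0.1 = 0.032 rad
= 1.8335 deg
theta_new = 50 + 1.8335 = 51.8335 deg


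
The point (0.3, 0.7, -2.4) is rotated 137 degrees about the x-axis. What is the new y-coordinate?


Rotation about x-axis: y' = y*cos(theta) - z*sin(theta)
= 0.7 * -0.7314 - -2.4 * 0.682
= 1.1248


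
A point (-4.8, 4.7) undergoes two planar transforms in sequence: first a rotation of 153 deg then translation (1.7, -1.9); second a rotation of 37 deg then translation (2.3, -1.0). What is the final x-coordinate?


After transform 1:
x1 = cos(153)*-4.8 - sin(153)*4.7 + 1.7 = 3.8431
y1 = sin(153)*-4.8 + cos(153)*4.7 + -1.9 = -8.2669
After transform 2:
x2 = cos(37)*3.8431 - sin(37)*-8.2669 + 2.3
= 10.3444


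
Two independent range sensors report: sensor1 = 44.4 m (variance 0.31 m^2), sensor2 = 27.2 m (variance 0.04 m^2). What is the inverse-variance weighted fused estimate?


w1 = (1/var1) / (1/var1 + 1/var2)
   = 3.2258 / (3.2258 + 25.0) = 0.1143
w2 = 1 - w1 = 0.8857
fused = w1*s1 + w2*s2 = 5.0743 + 24.0914
= 29.1657 m


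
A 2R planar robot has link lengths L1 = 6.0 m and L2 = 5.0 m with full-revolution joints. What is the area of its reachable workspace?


r_max = L1 + L2 = 11.0 m
r_min = |L1 - L2| = 1.0 m
Area = pi*(r_max^2 - r_min^2)
= pi*(121.0 - 1.0)
= pi * 120.0
= 376.9911 m^2


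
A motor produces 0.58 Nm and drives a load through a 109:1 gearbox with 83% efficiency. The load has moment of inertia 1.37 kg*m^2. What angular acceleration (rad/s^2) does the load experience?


tau_out = tau_motor * N * eta
= 0.58 * 109 * 0.83 = 52.4726 Nm
alpha = tau_out / I = 52.4726 / 1.37
= 38.3012 rad/s^2


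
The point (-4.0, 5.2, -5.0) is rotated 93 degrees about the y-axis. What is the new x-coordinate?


Rotation about y-axis: x' = x*cos(theta) + z*sin(theta)
= -4.0 * -0.0523 + -5.0 * 0.9986
= -4.7838


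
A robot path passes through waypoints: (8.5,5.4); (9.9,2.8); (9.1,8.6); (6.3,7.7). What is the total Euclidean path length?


Segment lengths:
  seg1 = sqrt((1.4)^2 + (-2.6)^2) = 2.953
  seg2 = sqrt((-0.8)^2 + (5.8)^2) = 5.8549
  seg3 = sqrt((-2.8)^2 + (-0.9)^2) = 2.9411
Total = 11.749


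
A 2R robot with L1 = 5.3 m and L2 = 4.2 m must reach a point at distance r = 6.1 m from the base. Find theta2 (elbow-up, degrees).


cos(theta2) = (r^2 - L1^2 - L2^2) / (2*L1*L2)
cos(theta2) = (37.21 - 28.09 - 17.64) / 44.52
cos(theta2) = -0.191375
theta2 = 101.033 degrees


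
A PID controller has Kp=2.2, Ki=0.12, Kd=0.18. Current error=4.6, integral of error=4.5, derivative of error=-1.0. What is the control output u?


u = Kp*e + Ki*int(e) + Kd*de/dt
= 2.2*4.6 + 0.12*4.5 + 0.18*(-1.0)
= 10.12 + 0.54 + -0.18
= 10.48


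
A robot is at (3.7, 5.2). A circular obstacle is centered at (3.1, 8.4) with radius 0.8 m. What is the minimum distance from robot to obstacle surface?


center_dist = sqrt((3.7-3.1)^2 + (5.2-8.4)^2)
= sqrt(0.36 + 10.24)
= 3.2558
min_dist = center_dist - radius = 3.2558 - 0.8 = 2.4558 m


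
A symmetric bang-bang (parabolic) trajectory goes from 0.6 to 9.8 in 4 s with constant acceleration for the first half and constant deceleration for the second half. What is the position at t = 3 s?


Symmetric rest-to-rest: each phase covers (pf-p0)/2 in time T/2. 0.5*a*(T/2)^2 = (pf-p0)/2 => a = 4*(pf-p0)/T^2
a = 4*(9.8-0.6)/4^2 = 2.3
t = 3 is in the deceleration phase (t > T/2).
p = pf - 0.5*a*(T-t)^2 = 9.8 - 0.5*2.3*1^2
= 8.65


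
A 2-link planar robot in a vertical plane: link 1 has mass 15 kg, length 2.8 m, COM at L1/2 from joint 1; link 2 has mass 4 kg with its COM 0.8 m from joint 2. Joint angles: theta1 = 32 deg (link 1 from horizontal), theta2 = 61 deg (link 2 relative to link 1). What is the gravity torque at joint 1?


Horizontal distance from joint 1 to link-1 COM:
  x_c1 = (L1/2)*cos(t1) = 1.4 * 0.848 = 1.1873 m
Horizontal distance from joint 1 to link-2 COM:
  x_c2 = L1*cos(t1) + Lc2*cos(t1+t2)
       = 2.8*0.848 + 0.8*-0.0523 = 2.3327 m
tau1 = m1*g*x_c1 + m2*g*x_c2
     = 15*9.81*1.1873 + 4*9.81*2.3327
     = 174.7064 + 91.5338
     = 266.2402 Nm


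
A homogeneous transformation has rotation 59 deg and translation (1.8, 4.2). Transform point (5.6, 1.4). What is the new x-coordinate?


x' = cos(theta)*px - sin(theta)*py + tx
= 0.515*5.6 - 0.8572*1.4 + 1.8
= 3.4842


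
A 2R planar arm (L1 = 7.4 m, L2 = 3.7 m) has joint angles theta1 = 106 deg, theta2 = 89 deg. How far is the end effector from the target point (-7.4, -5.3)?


End effector via forward kinematics:
x = L1*cos(t1) + L2*cos(t1+t2) = -5.6136
y = L1*sin(t1) + L2*sin(t1+t2) = 6.1557
Distance to target:
d = sqrt((-7.4 - -5.6136)^2 + (-5.3 - 6.1557)^2)
= sqrt(3.1911 + 131.2332)
= 11.5941 m


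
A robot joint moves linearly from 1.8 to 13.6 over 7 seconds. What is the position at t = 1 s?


s = t/T = 1/7 = 0.1429
p(t) = p0 + (pf-p0)*s
= 1.8 + (13.6 - 1.8) * 0.1429
= 3.4857


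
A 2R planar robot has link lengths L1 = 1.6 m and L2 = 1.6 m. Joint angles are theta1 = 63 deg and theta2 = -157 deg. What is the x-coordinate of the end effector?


Convert angles to radians: theta1 = 1.0996, theta2 = -2.7402
x = L1*cos(theta1) + L2*cos(theta1+theta2)
x = 0.7264 + -0.1116
x = 0.6148


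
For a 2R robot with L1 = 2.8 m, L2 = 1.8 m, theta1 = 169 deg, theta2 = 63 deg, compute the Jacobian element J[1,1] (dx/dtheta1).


J[1,1] = -L1*sin(t1) - L2*sin(t1+t2)
= -2.8*sin(169) - 1.8*sin(232)
= 0.8842


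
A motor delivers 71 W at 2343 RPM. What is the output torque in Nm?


omega = 2343 * 2*pi/60 = 245.3584 rad/s
tau = P / omega = 71 / 245.3584
= 0.2894 Nm


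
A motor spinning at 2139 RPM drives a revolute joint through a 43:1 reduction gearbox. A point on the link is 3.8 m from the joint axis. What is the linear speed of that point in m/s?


omega_motor = 2139 * 2*pi/60 = 223.9956 rad/s
omega_joint = omega_motor / 43 = 5.2092 rad/s
v = omega_joint * r = 5.2092 * 3.8
= 19.795 m/s


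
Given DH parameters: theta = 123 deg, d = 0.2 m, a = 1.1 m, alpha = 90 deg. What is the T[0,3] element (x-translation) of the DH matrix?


T[0,3] = a * cos(theta)
= 1.1 * cos(123 deg)
= 1.1 * -0.5446
= -0.5991


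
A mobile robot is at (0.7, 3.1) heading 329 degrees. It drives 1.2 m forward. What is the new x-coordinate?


x_new = x0 + d*cos(theta)
= 0.7 + 1.2*cos(329)
= 0.7 + 1.0286
= 1.7286


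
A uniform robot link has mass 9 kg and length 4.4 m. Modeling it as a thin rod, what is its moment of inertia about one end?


I = (1/3) * m * L^2
= (1/3) * 9 * 4.4^2
= 0.333333 * 9 * 19.36
= 58.08 kg*m^2


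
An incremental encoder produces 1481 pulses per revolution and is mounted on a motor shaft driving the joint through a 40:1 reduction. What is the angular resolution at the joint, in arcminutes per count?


counts per rev = 1481
effective counts at joint = 1481 * 40 = 59240
resolution = 360*60 / 59240
= 0.3646 arcmin/count


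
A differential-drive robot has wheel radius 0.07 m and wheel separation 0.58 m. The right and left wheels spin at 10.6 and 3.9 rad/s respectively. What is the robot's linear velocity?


vR = r*wR = 0.07*10.6 = 0.742 m/s
vL = r*wL = 0.07*3.9 = 0.273 m/s
v = (vR+vL)/2 = 0.5075 m/s
omega = (vR-vL)/L = 0.8086 rad/s
linear velocity = 0.5075 m/s


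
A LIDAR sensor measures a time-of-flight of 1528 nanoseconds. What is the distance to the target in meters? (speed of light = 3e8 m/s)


tof = 1528 ns = 1.528e-06 s
dist = c * tof / 2
= 3e8 * 1.528e-06 / 2
= 229.2 m


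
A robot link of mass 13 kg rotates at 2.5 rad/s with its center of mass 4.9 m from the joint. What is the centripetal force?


F = m * omega^2 * r
= 13 * 2.5^2 * 4.9
= 13 * 6.25 * 4.9
= 398.125 N


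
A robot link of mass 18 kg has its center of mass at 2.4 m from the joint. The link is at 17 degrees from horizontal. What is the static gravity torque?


tau = m*g*L*cos(angle)
= 18 * 9.81 * 2.4 * cos(17 deg)
= 18 * 9.81 * 2.4 * 0.9563
= 405.2743 Nm


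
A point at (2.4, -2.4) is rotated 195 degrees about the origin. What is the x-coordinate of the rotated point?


x' = x*cos(theta) - y*sin(theta)
cos(195 deg) = -0.9659, sin(195 deg) = -0.2588
x' = 2.4 * -0.9659 - -2.4 * -0.2588
= -2.3182 - 0.6212
= -2.9394


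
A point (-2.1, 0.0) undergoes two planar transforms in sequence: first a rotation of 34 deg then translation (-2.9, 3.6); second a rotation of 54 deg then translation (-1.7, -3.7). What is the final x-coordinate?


After transform 1:
x1 = cos(34)*-2.1 - sin(34)*0.0 + -2.9 = -4.641
y1 = sin(34)*-2.1 + cos(34)*0.0 + 3.6 = 2.4257
After transform 2:
x2 = cos(54)*-4.641 - sin(54)*2.4257 + -1.7
= -6.3903


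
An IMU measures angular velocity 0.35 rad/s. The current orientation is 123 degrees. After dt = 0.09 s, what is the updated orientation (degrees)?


delta_theta = w * dt = 0.35 * 0.09 = 0.0315 rad
= 1.8048 deg
theta_new = 123 + 1.8048 = 124.8048 deg


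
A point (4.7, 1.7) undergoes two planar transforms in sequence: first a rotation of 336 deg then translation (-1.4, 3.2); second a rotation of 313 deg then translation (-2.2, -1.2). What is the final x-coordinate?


After transform 1:
x1 = cos(336)*4.7 - sin(336)*1.7 + -1.4 = 3.5851
y1 = sin(336)*4.7 + cos(336)*1.7 + 3.2 = 2.8414
After transform 2:
x2 = cos(313)*3.5851 - sin(313)*2.8414 + -2.2
= 2.3231


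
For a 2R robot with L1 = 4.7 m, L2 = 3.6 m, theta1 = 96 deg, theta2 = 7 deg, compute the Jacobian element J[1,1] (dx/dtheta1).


J[1,1] = -L1*sin(t1) - L2*sin(t1+t2)
= -4.7*sin(96) - 3.6*sin(103)
= -8.182


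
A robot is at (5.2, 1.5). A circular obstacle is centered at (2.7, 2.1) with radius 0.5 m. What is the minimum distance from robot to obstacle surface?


center_dist = sqrt((5.2-2.7)^2 + (1.5-2.1)^2)
= sqrt(6.25 + 0.36)
= 2.571
min_dist = center_dist - radius = 2.571 - 0.5 = 2.071 m


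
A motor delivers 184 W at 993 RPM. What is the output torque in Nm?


omega = 993 * 2*pi/60 = 103.9867 rad/s
tau = P / omega = 184 / 103.9867
= 1.7695 Nm


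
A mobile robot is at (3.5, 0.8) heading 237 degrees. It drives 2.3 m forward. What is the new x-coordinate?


x_new = x0 + d*cos(theta)
= 3.5 + 2.3*cos(237)
= 3.5 + -1.2527
= 2.2473


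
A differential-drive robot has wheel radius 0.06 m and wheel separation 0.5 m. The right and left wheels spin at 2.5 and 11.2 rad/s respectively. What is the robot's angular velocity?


vR = r*wR = 0.06*2.5 = 0.15 m/s
vL = r*wL = 0.06*11.2 = 0.672 m/s
v = (vR+vL)/2 = 0.411 m/s
omega = (vR-vL)/L = -1.044 rad/s
angular velocity = -1.044 rad/s


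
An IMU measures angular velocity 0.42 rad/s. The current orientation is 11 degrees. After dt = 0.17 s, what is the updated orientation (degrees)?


delta_theta = w * dt = 0.42 * 0.17 = 0.0714 rad
= 4.0909 deg
theta_new = 11 + 4.0909 = 15.0909 deg


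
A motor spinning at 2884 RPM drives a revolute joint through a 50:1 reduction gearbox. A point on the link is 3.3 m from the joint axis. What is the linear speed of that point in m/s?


omega_motor = 2884 * 2*pi/60 = 302.0118 rad/s
omega_joint = omega_motor / 50 = 6.0402 rad/s
v = omega_joint * r = 6.0402 * 3.3
= 19.9328 m/s


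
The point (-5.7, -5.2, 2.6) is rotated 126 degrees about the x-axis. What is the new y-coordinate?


Rotation about x-axis: y' = y*cos(theta) - z*sin(theta)
= -5.2 * -0.5878 - 2.6 * 0.809
= 0.953


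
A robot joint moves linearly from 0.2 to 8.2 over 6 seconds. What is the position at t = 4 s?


s = t/T = 4/6 = 0.6667
p(t) = p0 + (pf-p0)*s
= 0.2 + (8.2 - 0.2) * 0.6667
= 5.5333


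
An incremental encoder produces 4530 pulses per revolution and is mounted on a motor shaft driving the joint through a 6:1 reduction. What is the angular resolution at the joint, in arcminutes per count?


counts per rev = 4530
effective counts at joint = 4530 * 6 = 27180
resolution = 360*60 / 27180
= 0.7947 arcmin/count


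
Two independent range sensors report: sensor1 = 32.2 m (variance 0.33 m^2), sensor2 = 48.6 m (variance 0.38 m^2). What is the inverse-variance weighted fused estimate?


w1 = (1/var1) / (1/var1 + 1/var2)
   = 3.0303 / (3.0303 + 2.6316) = 0.5352
w2 = 1 - w1 = 0.4648
fused = w1*s1 + w2*s2 = 17.2338 + 22.5887
= 39.8225 m


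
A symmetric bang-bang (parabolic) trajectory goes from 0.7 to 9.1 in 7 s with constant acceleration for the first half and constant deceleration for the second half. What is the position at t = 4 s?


Symmetric rest-to-rest: each phase covers (pf-p0)/2 in time T/2. 0.5*a*(T/2)^2 = (pf-p0)/2 => a = 4*(pf-p0)/T^2
a = 4*(9.1-0.7)/7^2 = 0.6857
t = 4 is in the deceleration phase (t > T/2).
p = pf - 0.5*a*(T-t)^2 = 9.1 - 0.5*0.6857*3^2
= 6.0143


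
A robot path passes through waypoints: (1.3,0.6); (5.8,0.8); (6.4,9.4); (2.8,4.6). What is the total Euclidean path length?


Segment lengths:
  seg1 = sqrt((4.5)^2 + (0.2)^2) = 4.5044
  seg2 = sqrt((0.6)^2 + (8.6)^2) = 8.6209
  seg3 = sqrt((-3.6)^2 + (-4.8)^2) = 6.0
Total = 19.1253


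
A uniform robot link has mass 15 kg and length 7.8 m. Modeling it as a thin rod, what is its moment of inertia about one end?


I = (1/3) * m * L^2
= (1/3) * 15 * 7.8^2
= 0.333333 * 15 * 60.84
= 304.2 kg*m^2


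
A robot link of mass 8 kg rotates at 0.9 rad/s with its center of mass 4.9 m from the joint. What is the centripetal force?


F = m * omega^2 * r
= 8 * 0.9^2 * 4.9
= 8 * 0.81 * 4.9
= 31.752 N


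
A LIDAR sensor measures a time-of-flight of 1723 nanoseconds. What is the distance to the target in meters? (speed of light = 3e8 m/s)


tof = 1723 ns = 1.723e-06 s
dist = c * tof / 2
= 3e8 * 1.723e-06 / 2
= 258.45 m


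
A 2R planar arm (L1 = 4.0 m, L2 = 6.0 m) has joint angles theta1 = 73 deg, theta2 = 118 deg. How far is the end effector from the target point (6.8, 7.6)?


End effector via forward kinematics:
x = L1*cos(t1) + L2*cos(t1+t2) = -4.7203
y = L1*sin(t1) + L2*sin(t1+t2) = 2.6804
Distance to target:
d = sqrt((6.8 - -4.7203)^2 + (7.6 - 2.6804)^2)
= sqrt(132.7168 + 24.2028)
= 12.5268 m


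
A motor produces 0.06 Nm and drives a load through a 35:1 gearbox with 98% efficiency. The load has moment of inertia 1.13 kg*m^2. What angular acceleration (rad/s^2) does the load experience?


tau_out = tau_motor * N * eta
= 0.06 * 35 * 0.98 = 2.058 Nm
alpha = tau_out / I = 2.058 / 1.13
= 1.8212 rad/s^2


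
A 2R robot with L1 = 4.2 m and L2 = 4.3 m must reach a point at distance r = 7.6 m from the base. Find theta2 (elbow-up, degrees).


cos(theta2) = (r^2 - L1^2 - L2^2) / (2*L1*L2)
cos(theta2) = (57.76 - 17.64 - 18.49) / 36.12
cos(theta2) = 0.598837
theta2 = 53.2133 degrees


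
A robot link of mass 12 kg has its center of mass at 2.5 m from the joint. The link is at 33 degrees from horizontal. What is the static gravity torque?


tau = m*g*L*cos(angle)
= 12 * 9.81 * 2.5 * cos(33 deg)
= 12 * 9.81 * 2.5 * 0.8387
= 246.8207 Nm


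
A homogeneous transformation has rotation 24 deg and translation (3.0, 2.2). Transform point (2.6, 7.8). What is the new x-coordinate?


x' = cos(theta)*px - sin(theta)*py + tx
= 0.9135*2.6 - 0.4067*7.8 + 3.0
= 2.2027


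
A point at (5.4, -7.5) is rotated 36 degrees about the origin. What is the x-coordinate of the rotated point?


x' = x*cos(theta) - y*sin(theta)
cos(36 deg) = 0.809, sin(36 deg) = 0.5878
x' = 5.4 * 0.809 - -7.5 * 0.5878
= 4.3687 - -4.4084
= 8.7771


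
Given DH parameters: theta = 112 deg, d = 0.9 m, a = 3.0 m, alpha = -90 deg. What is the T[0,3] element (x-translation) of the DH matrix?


T[0,3] = a * cos(theta)
= 3.0 * cos(112 deg)
= 3.0 * -0.3746
= -1.1238


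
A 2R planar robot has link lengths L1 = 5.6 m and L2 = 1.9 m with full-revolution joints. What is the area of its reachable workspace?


r_max = L1 + L2 = 7.5 m
r_min = |L1 - L2| = 3.7 m
Area = pi*(r_max^2 - r_min^2)
= pi*(56.25 - 13.69)
= pi * 42.56
= 133.7062 m^2


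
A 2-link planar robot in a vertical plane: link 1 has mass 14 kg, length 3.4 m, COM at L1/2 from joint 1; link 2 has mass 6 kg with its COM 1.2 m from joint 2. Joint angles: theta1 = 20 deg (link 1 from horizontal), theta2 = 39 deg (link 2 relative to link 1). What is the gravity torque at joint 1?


Horizontal distance from joint 1 to link-1 COM:
  x_c1 = (L1/2)*cos(t1) = 1.7 * 0.9397 = 1.5975 m
Horizontal distance from joint 1 to link-2 COM:
  x_c2 = L1*cos(t1) + Lc2*cos(t1+t2)
       = 3.4*0.9397 + 1.2*0.515 = 3.813 m
tau1 = m1*g*x_c1 + m2*g*x_c2
     = 14*9.81*1.5975 + 6*9.81*3.813
     = 219.3976 + 224.4332
     = 443.8308 Nm


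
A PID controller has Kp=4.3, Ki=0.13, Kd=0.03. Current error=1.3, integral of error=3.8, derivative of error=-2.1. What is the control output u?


u = Kp*e + Ki*int(e) + Kd*de/dt
= 4.3*1.3 + 0.13*3.8 + 0.03*(-2.1)
= 5.59 + 0.494 + -0.063
= 6.021


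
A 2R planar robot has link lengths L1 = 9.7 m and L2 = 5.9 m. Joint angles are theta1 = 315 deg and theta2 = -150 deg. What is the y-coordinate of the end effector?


Convert angles to radians: theta1 = 5.4978, theta2 = -2.618
y = L1*sin(theta1) + L2*sin(theta1+theta2)
y = -6.8589 + 1.527
y = -5.3319


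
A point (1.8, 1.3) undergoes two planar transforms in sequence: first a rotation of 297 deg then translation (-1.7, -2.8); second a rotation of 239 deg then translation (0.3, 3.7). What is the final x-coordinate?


After transform 1:
x1 = cos(297)*1.8 - sin(297)*1.3 + -1.7 = 0.2755
y1 = sin(297)*1.8 + cos(297)*1.3 + -2.8 = -3.8136
After transform 2:
x2 = cos(239)*0.2755 - sin(239)*-3.8136 + 0.3
= -3.1108


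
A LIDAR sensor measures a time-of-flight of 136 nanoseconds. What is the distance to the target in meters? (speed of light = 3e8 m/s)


tof = 136 ns = 1.36e-07 s
dist = c * tof / 2
= 3e8 * 1.36e-07 / 2
= 20.4 m


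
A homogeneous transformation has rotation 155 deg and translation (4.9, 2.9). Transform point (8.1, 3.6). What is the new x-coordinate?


x' = cos(theta)*px - sin(theta)*py + tx
= -0.9063*8.1 - 0.4226*3.6 + 4.9
= -3.9625


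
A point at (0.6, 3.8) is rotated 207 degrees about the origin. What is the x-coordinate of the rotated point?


x' = x*cos(theta) - y*sin(theta)
cos(207 deg) = -0.891, sin(207 deg) = -0.454
x' = 0.6 * -0.891 - 3.8 * -0.454
= -0.5346 - -1.7252
= 1.1906


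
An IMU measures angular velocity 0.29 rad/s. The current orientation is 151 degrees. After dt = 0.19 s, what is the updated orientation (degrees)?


delta_theta = w * dt = 0.29 * 0.19 = 0.0551 rad
= 3.157 deg
theta_new = 151 + 3.157 = 154.157 deg


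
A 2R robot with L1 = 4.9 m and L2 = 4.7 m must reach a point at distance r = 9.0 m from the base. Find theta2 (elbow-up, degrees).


cos(theta2) = (r^2 - L1^2 - L2^2) / (2*L1*L2)
cos(theta2) = (81.0 - 24.01 - 22.09) / 46.06
cos(theta2) = 0.757707
theta2 = 40.7375 degrees


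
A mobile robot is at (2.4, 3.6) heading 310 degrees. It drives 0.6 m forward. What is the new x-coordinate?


x_new = x0 + d*cos(theta)
= 2.4 + 0.6*cos(310)
= 2.4 + 0.3857
= 2.7857


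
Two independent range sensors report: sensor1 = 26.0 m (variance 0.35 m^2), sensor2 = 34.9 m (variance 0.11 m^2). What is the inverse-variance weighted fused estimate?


w1 = (1/var1) / (1/var1 + 1/var2)
   = 2.8571 / (2.8571 + 9.0909) = 0.2391
w2 = 1 - w1 = 0.7609
fused = w1*s1 + w2*s2 = 6.2174 + 26.5543
= 32.7717 m


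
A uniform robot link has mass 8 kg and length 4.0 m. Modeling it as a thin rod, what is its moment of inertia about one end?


I = (1/3) * m * L^2
= (1/3) * 8 * 4.0^2
= 0.333333 * 8 * 16.0
= 42.6667 kg*m^2


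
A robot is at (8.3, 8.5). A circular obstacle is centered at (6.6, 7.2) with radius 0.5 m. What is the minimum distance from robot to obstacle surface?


center_dist = sqrt((8.3-6.6)^2 + (8.5-7.2)^2)
= sqrt(2.89 + 1.69)
= 2.1401
min_dist = center_dist - radius = 2.1401 - 0.5 = 1.6401 m


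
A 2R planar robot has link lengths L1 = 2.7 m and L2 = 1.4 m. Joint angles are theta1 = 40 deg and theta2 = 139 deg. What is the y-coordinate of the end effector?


Convert angles to radians: theta1 = 0.6981, theta2 = 2.426
y = L1*sin(theta1) + L2*sin(theta1+theta2)
y = 1.7355 + 0.0244
y = 1.76


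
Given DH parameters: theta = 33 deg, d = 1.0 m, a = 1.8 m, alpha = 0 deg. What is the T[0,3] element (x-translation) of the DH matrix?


T[0,3] = a * cos(theta)
= 1.8 * cos(33 deg)
= 1.8 * 0.8387
= 1.5096


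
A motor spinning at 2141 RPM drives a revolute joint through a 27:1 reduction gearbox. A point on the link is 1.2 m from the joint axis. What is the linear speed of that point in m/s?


omega_motor = 2141 * 2*pi/60 = 224.205 rad/s
omega_joint = omega_motor / 27 = 8.3039 rad/s
v = omega_joint * r = 8.3039 * 1.2
= 9.9647 m/s


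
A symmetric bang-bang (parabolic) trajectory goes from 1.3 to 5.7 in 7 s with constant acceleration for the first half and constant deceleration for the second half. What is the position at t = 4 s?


Symmetric rest-to-rest: each phase covers (pf-p0)/2 in time T/2. 0.5*a*(T/2)^2 = (pf-p0)/2 => a = 4*(pf-p0)/T^2
a = 4*(5.7-1.3)/7^2 = 0.3592
t = 4 is in the deceleration phase (t > T/2).
p = pf - 0.5*a*(T-t)^2 = 5.7 - 0.5*0.3592*3^2
= 4.0837


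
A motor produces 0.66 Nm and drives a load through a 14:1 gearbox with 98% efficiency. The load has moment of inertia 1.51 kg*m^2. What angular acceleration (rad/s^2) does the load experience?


tau_out = tau_motor * N * eta
= 0.66 * 14 * 0.98 = 9.0552 Nm
alpha = tau_out / I = 9.0552 / 1.51
= 5.9968 rad/s^2


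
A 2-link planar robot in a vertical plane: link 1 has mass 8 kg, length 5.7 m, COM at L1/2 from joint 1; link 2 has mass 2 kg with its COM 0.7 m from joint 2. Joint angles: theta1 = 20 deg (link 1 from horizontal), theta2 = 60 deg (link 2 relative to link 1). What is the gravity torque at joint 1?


Horizontal distance from joint 1 to link-1 COM:
  x_c1 = (L1/2)*cos(t1) = 2.85 * 0.9397 = 2.6781 m
Horizontal distance from joint 1 to link-2 COM:
  x_c2 = L1*cos(t1) + Lc2*cos(t1+t2)
       = 5.7*0.9397 + 0.7*0.1736 = 5.4778 m
tau1 = m1*g*x_c1 + m2*g*x_c2
     = 8*9.81*2.6781 + 2*9.81*5.4778
     = 210.1792 + 107.4745
     = 317.6536 Nm


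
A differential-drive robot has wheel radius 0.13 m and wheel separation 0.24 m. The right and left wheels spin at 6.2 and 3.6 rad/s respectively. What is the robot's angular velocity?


vR = r*wR = 0.13*6.2 = 0.806 m/s
vL = r*wL = 0.13*3.6 = 0.468 m/s
v = (vR+vL)/2 = 0.637 m/s
omega = (vR-vL)/L = 1.4083 rad/s
angular velocity = 1.4083 rad/s


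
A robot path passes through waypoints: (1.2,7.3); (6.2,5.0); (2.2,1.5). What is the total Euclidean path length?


Segment lengths:
  seg1 = sqrt((5.0)^2 + (-2.3)^2) = 5.5036
  seg2 = sqrt((-4.0)^2 + (-3.5)^2) = 5.3151
Total = 10.8187


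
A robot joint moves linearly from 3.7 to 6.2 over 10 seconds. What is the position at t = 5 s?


s = t/T = 5/10 = 0.5
p(t) = p0 + (pf-p0)*s
= 3.7 + (6.2 - 3.7) * 0.5
= 4.95


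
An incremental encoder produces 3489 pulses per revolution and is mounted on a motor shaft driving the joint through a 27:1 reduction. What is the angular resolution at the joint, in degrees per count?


counts per rev = 3489
effective counts at joint = 3489 * 27 = 94203
resolution = 360 / 94203
= 0.0038 deg/count


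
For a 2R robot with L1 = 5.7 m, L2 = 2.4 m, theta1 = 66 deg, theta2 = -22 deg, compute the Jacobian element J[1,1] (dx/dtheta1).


J[1,1] = -L1*sin(t1) - L2*sin(t1+t2)
= -5.7*sin(66) - 2.4*sin(44)
= -6.8744


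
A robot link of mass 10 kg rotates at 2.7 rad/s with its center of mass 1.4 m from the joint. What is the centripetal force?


F = m * omega^2 * r
= 10 * 2.7^2 * 1.4
= 10 * 7.29 * 1.4
= 102.06 N


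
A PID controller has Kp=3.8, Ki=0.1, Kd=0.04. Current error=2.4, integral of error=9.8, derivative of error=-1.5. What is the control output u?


u = Kp*e + Ki*int(e) + Kd*de/dt
= 3.8*2.4 + 0.1*9.8 + 0.04*(-1.5)
= 9.12 + 0.98 + -0.06
= 10.04


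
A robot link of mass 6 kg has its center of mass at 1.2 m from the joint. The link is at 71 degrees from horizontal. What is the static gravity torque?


tau = m*g*L*cos(angle)
= 6 * 9.81 * 1.2 * cos(71 deg)
= 6 * 9.81 * 1.2 * 0.3256
= 22.9955 Nm


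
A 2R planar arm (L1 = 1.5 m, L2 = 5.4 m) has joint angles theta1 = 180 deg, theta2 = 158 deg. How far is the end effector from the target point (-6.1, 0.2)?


End effector via forward kinematics:
x = L1*cos(t1) + L2*cos(t1+t2) = 3.5068
y = L1*sin(t1) + L2*sin(t1+t2) = -2.0229
Distance to target:
d = sqrt((-6.1 - 3.5068)^2 + (0.2 - -2.0229)^2)
= sqrt(92.2905 + 4.9412)
= 9.8606 m


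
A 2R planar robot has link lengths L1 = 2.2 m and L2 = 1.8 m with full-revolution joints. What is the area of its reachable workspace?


r_max = L1 + L2 = 4.0 m
r_min = |L1 - L2| = 0.4 m
Area = pi*(r_max^2 - r_min^2)
= pi*(16.0 - 0.16)
= pi * 15.84
= 49.7628 m^2


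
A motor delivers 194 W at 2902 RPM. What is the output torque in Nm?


omega = 2902 * 2*pi/60 = 303.8967 rad/s
tau = P / omega = 194 / 303.8967
= 0.6384 Nm


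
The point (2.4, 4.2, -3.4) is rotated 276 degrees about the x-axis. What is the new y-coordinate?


Rotation about x-axis: y' = y*cos(theta) - z*sin(theta)
= 4.2 * 0.1045 - -3.4 * -0.9945
= -2.9424


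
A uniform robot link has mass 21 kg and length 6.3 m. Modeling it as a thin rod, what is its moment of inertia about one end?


I = (1/3) * m * L^2
= (1/3) * 21 * 6.3^2
= 0.333333 * 21 * 39.69
= 277.83 kg*m^2


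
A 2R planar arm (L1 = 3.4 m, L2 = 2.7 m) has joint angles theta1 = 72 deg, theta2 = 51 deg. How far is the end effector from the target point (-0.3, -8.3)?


End effector via forward kinematics:
x = L1*cos(t1) + L2*cos(t1+t2) = -0.4199
y = L1*sin(t1) + L2*sin(t1+t2) = 5.498
Distance to target:
d = sqrt((-0.3 - -0.4199)^2 + (-8.3 - 5.498)^2)
= sqrt(0.0144 + 190.3849)
= 13.7985 m


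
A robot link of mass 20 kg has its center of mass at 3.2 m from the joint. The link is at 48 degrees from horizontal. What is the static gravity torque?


tau = m*g*L*cos(angle)
= 20 * 9.81 * 3.2 * cos(48 deg)
= 20 * 9.81 * 3.2 * 0.6691
= 420.107 Nm


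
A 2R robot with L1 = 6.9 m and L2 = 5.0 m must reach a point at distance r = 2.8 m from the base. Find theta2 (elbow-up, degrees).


cos(theta2) = (r^2 - L1^2 - L2^2) / (2*L1*L2)
cos(theta2) = (7.84 - 47.61 - 25.0) / 69.0
cos(theta2) = -0.938696
theta2 = 159.8336 degrees


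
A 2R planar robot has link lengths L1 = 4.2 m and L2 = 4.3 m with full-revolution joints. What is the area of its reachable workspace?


r_max = L1 + L2 = 8.5 m
r_min = |L1 - L2| = 0.1 m
Area = pi*(r_max^2 - r_min^2)
= pi*(72.25 - 0.01)
= pi * 72.24
= 226.9487 m^2


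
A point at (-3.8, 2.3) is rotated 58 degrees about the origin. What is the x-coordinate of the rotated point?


x' = x*cos(theta) - y*sin(theta)
cos(58 deg) = 0.5299, sin(58 deg) = 0.848
x' = -3.8 * 0.5299 - 2.3 * 0.848
= -2.0137 - 1.9505
= -3.9642


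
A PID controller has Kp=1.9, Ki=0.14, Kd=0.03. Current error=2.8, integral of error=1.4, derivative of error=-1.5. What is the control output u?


u = Kp*e + Ki*int(e) + Kd*de/dt
= 1.9*2.8 + 0.14*1.4 + 0.03*(-1.5)
= 5.32 + 0.196 + -0.045
= 5.471


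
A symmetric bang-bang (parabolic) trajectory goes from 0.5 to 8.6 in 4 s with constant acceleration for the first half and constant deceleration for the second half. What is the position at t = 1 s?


Symmetric rest-to-rest: each phase covers (pf-p0)/2 in time T/2. 0.5*a*(T/2)^2 = (pf-p0)/2 => a = 4*(pf-p0)/T^2
a = 4*(8.6-0.5)/4^2 = 2.025
t = 1 is in the acceleration phase (t <= T/2).
p = p0 + 0.5*a*t^2 = 0.5 + 0.5*2.025*1^2
= 1.5125


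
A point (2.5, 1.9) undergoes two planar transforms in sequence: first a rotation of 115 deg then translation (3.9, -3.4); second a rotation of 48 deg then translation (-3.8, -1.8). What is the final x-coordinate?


After transform 1:
x1 = cos(115)*2.5 - sin(115)*1.9 + 3.9 = 1.1215
y1 = sin(115)*2.5 + cos(115)*1.9 + -3.4 = -1.9372
After transform 2:
x2 = cos(48)*1.1215 - sin(48)*-1.9372 + -3.8
= -1.61


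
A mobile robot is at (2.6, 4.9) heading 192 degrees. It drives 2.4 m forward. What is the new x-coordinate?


x_new = x0 + d*cos(theta)
= 2.6 + 2.4*cos(192)
= 2.6 + -2.3476
= 0.2524


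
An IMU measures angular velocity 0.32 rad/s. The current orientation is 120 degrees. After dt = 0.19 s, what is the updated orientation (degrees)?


delta_theta = w * dt = 0.32 * 0.19 = 0.0608 rad
= 3.4836 deg
theta_new = 120 + 3.4836 = 123.4836 deg


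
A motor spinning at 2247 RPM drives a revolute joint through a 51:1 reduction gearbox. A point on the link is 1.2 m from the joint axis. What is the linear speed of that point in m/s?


omega_motor = 2247 * 2*pi/60 = 235.3053 rad/s
omega_joint = omega_motor / 51 = 4.6138 rad/s
v = omega_joint * r = 4.6138 * 1.2
= 5.5366 m/s


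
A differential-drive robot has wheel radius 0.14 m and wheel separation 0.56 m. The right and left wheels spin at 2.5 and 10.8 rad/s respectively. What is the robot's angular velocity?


vR = r*wR = 0.14*2.5 = 0.35 m/s
vL = r*wL = 0.14*10.8 = 1.512 m/s
v = (vR+vL)/2 = 0.931 m/s
omega = (vR-vL)/L = -2.075 rad/s
angular velocity = -2.075 rad/s


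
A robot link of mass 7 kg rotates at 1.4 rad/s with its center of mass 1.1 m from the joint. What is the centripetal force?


F = m * omega^2 * r
= 7 * 1.4^2 * 1.1
= 7 * 1.96 * 1.1
= 15.092 N


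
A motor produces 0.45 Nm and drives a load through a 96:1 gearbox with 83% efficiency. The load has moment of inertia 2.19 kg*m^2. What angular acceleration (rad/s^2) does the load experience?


tau_out = tau_motor * N * eta
= 0.45 * 96 * 0.83 = 35.856 Nm
alpha = tau_out / I = 35.856 / 2.19
= 16.3726 rad/s^2


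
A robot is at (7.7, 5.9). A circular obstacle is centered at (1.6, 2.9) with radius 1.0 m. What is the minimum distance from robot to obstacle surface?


center_dist = sqrt((7.7-1.6)^2 + (5.9-2.9)^2)
= sqrt(37.21 + 9.0)
= 6.7978
min_dist = center_dist - radius = 6.7978 - 1.0 = 5.7978 m


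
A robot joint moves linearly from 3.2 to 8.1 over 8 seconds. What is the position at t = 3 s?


s = t/T = 3/8 = 0.375
p(t) = p0 + (pf-p0)*s
= 3.2 + (8.1 - 3.2) * 0.375
= 5.0375


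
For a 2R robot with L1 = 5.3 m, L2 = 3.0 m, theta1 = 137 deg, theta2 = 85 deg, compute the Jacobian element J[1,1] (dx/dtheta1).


J[1,1] = -L1*sin(t1) - L2*sin(t1+t2)
= -5.3*sin(137) - 3.0*sin(222)
= -1.6072


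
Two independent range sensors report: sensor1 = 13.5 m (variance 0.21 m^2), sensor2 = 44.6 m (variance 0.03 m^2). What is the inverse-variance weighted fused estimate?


w1 = (1/var1) / (1/var1 + 1/var2)
   = 4.7619 / (4.7619 + 33.3333) = 0.125
w2 = 1 - w1 = 0.875
fused = w1*s1 + w2*s2 = 1.6875 + 39.025
= 40.7125 m


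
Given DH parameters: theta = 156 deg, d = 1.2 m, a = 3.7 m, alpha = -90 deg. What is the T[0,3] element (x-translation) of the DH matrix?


T[0,3] = a * cos(theta)
= 3.7 * cos(156 deg)
= 3.7 * -0.9135
= -3.3801


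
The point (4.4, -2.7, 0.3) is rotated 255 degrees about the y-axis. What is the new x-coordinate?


Rotation about y-axis: x' = x*cos(theta) + z*sin(theta)
= 4.4 * -0.2588 + 0.3 * -0.9659
= -1.4286


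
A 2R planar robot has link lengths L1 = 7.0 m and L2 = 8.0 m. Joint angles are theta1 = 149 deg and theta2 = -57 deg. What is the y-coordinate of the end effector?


Convert angles to radians: theta1 = 2.6005, theta2 = -0.9948
y = L1*sin(theta1) + L2*sin(theta1+theta2)
y = 3.6053 + 7.9951
y = 11.6004


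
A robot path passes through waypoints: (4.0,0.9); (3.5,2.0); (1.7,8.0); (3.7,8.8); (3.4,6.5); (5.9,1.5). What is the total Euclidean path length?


Segment lengths:
  seg1 = sqrt((-0.5)^2 + (1.1)^2) = 1.2083
  seg2 = sqrt((-1.8)^2 + (6.0)^2) = 6.2642
  seg3 = sqrt((2.0)^2 + (0.8)^2) = 2.1541
  seg4 = sqrt((-0.3)^2 + (-2.3)^2) = 2.3195
  seg5 = sqrt((2.5)^2 + (-5.0)^2) = 5.5902
Total = 17.5362


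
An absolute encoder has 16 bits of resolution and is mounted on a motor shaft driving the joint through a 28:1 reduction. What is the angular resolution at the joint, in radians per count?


counts = 2^16 = 65536
effective counts at joint = 65536 * 28 = 1835008
resolution = 2*pi / 1835008
= 3.4241e-06 rad/count


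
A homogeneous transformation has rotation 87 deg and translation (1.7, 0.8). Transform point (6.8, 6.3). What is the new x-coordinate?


x' = cos(theta)*px - sin(theta)*py + tx
= 0.0523*6.8 - 0.9986*6.3 + 1.7
= -4.2355


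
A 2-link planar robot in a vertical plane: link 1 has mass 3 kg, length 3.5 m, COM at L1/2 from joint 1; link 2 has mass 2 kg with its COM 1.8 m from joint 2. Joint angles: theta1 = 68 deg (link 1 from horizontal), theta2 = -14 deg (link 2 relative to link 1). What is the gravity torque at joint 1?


Horizontal distance from joint 1 to link-1 COM:
  x_c1 = (L1/2)*cos(t1) = 1.75 * 0.3746 = 0.6556 m
Horizontal distance from joint 1 to link-2 COM:
  x_c2 = L1*cos(t1) + Lc2*cos(t1+t2)
       = 3.5*0.3746 + 1.8*0.5878 = 2.3691 m
tau1 = m1*g*x_c1 + m2*g*x_c2
     = 3*9.81*0.6556 + 2*9.81*2.3691
     = 19.2932 + 46.4825
     = 65.7756 Nm
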